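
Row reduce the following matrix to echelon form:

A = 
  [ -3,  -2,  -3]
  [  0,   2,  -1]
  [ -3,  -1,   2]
Row operations:
R3 → R3 - (1)·R1
R3 → R3 - (1/2)·R2

Resulting echelon form:
REF = 
  [  -3,   -2,   -3]
  [   0,    2,   -1]
  [   0,    0, 11/2]

Rank = 3 (number of non-zero pivot rows).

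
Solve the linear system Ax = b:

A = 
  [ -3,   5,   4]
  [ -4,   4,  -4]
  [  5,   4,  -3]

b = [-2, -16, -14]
x = [0, -2, 2]

Row reduce the augmented matrix [A|b]:
R2 → R2 - (4/3)·R1
R3 → R3 + (5/3)·R1
R3 → R3 + (37/8)·R2
REF = 
  [   -3,     5,     4,    -2]
  [    0,  -8/3, -28/3, -40/3]
  [    0,     0, -79/2,   -79]

Back-substitution:
x₃ = (-79) / (-79/2) = 2
x₂ = (-40/3 - (-28/3)(2)) / (-8/3) = -2
x₁ = (-2 - (5)(-2) - (4)(2)) / (-3) = 0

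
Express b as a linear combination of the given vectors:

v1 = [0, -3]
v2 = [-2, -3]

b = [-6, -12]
c1 = 1, c2 = 3

b = 1·v1 + 3·v2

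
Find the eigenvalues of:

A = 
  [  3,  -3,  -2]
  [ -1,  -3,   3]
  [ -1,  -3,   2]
λ = 4, -1 + i√2, -1 - i√2  (≈ 4, -1 + 1.414i, -1 - 1.414i)

Characteristic polynomial: det(λI - A) = λ³ - 2λ² - 5λ - 12
Testing integer divisors of the constant term: p(4) = 0, so (λ - 4) is a factor:
p(λ) = (λ - 4)(λ² + 2λ + 3)
λ² + 2λ + 3 = 0  ⇒  λ = (-2 ± √((2)² - 4·(3)))/2 = (-2 ± √(-8))/2
  = -1 + i√2,  -1 - i√2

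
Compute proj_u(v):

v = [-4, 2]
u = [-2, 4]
v·u = (-4)(-2) + (2)(4) = 16
u·u = (-2)² + (4)² = 20
proj_u(v) = (v·u / u·u) × u = (16/20) × u = (4/5) × u

proj_u(v) = [-8/5, 16/5]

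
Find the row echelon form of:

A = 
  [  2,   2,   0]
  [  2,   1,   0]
Row operations:
R2 → R2 - (1)·R1

Resulting echelon form:
REF = 
  [  2,   2,   0]
  [  0,  -1,   0]

Rank = 2 (number of non-zero pivot rows).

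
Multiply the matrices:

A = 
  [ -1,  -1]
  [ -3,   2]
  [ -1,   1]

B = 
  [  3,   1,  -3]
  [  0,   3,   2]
A is 3×2 and B is 2×3, so AB is 3×3. Each entry is (row of A)·(column of B):
AB[1,1] = (-1)(3) + (-1)(0) = -3
AB[1,2] = (-1)(1) + (-1)(3) = -4
AB[1,3] = (-1)(-3) + (-1)(2) = 1
AB[2,1] = (-3)(3) + (2)(0) = -9
AB[2,2] = (-3)(1) + (2)(3) = 3
AB[2,3] = (-3)(-3) + (2)(2) = 13
AB[3,1] = (-1)(3) + (1)(0) = -3
AB[3,2] = (-1)(1) + (1)(3) = 2
AB[3,3] = (-1)(-3) + (1)(2) = 5

AB = 
  [ -3,  -4,   1]
  [ -9,   3,  13]
  [ -3,   2,   5]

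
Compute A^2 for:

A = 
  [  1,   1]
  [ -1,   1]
A² = A·A:
A²[1,1] = (1)(1) + (1)(-1) = 0
A²[1,2] = (1)(1) + (1)(1) = 2
A²[2,1] = (-1)(1) + (1)(-1) = -2
A²[2,2] = (-1)(1) + (1)(1) = 0
A² = 
  [  0,   2]
  [ -2,   0]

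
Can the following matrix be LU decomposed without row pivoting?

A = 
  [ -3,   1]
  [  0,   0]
Yes.
A[1,1] = -3 ≠ 0, so Gaussian elimination proceeds without a row swap: multiplier ℓ₂₁ = (0)/(-3) = 0, and U[2,2] = 0 - (0)(1) = 0.
L = 
  [  1,   0]
  [  0,   1]
U = 
  [ -3,   1]
  [  0,   0]
Check row 2 of LU: [(0)(-3), (0)(1) + 0] = [0, 0] = row 2 of A ✓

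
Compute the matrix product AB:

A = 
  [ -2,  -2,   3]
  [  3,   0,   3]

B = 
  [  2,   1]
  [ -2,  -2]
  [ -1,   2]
A is 2×3 and B is 3×2, so AB is 2×2. Each entry is (row of A)·(column of B):
AB[1,1] = (-2)(2) + (-2)(-2) + (3)(-1) = -3
AB[1,2] = (-2)(1) + (-2)(-2) + (3)(2) = 8
AB[2,1] = (3)(2) + (0)(-2) + (3)(-1) = 3
AB[2,2] = (3)(1) + (0)(-2) + (3)(2) = 9

AB = 
  [ -3,   8]
  [  3,   9]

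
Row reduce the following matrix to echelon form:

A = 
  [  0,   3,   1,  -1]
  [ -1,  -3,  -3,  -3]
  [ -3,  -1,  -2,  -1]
Row operations:
Swap R1 ↔ R2
R3 → R3 - (3)·R1
R3 → R3 - (8/3)·R2

Resulting echelon form:
REF = 
  [  -1,   -3,   -3,   -3]
  [   0,    3,    1,   -1]
  [   0,    0, 13/3, 32/3]

Rank = 3 (number of non-zero pivot rows).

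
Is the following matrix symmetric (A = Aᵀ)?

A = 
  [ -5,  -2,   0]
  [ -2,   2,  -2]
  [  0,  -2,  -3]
Yes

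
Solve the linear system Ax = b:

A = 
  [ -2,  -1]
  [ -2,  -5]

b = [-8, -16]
x = [3, 2]

Row reduce the augmented matrix [A|b]:
R2 → R2 - (1)·R1
REF = 
  [ -2,  -1,  -8]
  [  0,  -4,  -8]

Back-substitution:
x₂ = (-8) / (-4) = 2
x₁ = (-8 - (-1)(2)) / (-2) = 3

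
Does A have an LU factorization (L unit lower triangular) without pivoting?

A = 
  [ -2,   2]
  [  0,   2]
Yes.
A[1,1] = -2 ≠ 0, so Gaussian elimination proceeds without a row swap: multiplier ℓ₂₁ = (0)/(-2) = 0, and U[2,2] = 2 - (0)(2) = 2.
L = 
  [  1,   0]
  [  0,   1]
U = 
  [ -2,   2]
  [  0,   2]
Check row 2 of LU: [(0)(-2), (0)(2) + 2] = [0, 2] = row 2 of A ✓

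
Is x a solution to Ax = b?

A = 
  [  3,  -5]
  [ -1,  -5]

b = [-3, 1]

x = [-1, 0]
Yes

Ax = [-3, 1] = b ✓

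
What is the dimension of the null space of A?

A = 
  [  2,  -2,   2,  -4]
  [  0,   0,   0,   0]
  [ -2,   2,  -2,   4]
nullity(A) = 3

Row reduce:
R3 → R3 + (1)·R1
REF = 
  [  2,  -2,   2,  -4]
  [  0,   0,   0,   0]
  [  0,   0,   0,   0]
Pivot columns: 1 → 1 pivot.
rank(A) = 1, so nullity(A) = 4 - 1 = 3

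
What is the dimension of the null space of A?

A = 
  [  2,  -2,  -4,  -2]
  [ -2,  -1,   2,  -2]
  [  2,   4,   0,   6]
nullity(A) = 2

Row reduce:
R2 → R2 + (1)·R1
R3 → R3 - (1)·R1
R3 → R3 + (2)·R2
REF = 
  [  2,  -2,  -4,  -2]
  [  0,  -3,  -2,  -4]
  [  0,   0,   0,   0]
Pivot columns: 1, 2 → 2 pivots.
rank(A) = 2, so nullity(A) = 4 - 2 = 2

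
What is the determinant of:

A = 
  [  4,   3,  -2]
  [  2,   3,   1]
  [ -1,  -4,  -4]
Cofactor expansion along row 1:
det(A) = (4)·((3)(-4) - (1)(-4)) - (3)·((2)(-4) - (1)(-1)) + (-2)·((2)(-4) - (3)(-1))
  = (4)(-8) - (3)(-7) + (-2)(-5)
  = -1

det(A) = -1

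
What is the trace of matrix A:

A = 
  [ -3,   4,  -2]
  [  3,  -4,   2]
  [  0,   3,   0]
-7

tr(A) = -3 + -4 + 0 = -7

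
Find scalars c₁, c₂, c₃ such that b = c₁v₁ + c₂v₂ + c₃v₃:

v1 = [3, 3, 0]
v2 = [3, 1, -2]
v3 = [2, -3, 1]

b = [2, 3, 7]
c1 = 3, c2 = -3, c3 = 1

b = 3·v1 + -3·v2 + 1·v3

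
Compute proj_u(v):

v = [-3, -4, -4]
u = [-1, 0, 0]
v·u = (-3)(-1) + (-4)(0) + (-4)(0) = 3
u·u = (-1)² + (0)² + (0)² = 1
proj_u(v) = (v·u / u·u) × u = (3/1) × u = (3) × u

proj_u(v) = [-3, 0, 0]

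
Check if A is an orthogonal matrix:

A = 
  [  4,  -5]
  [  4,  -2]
No

AᵀA = 
  [ 32, -28]
  [-28,  29]
≠ I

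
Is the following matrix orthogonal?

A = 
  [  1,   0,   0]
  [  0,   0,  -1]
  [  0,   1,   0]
Yes

AᵀA = 
  [  1,   0,   0]
  [  0,   1,   0]
  [  0,   0,   1]
= I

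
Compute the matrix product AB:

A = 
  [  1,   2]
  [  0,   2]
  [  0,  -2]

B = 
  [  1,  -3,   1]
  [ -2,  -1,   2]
A is 3×2 and B is 2×3, so AB is 3×3. Each entry is (row of A)·(column of B):
AB[1,1] = (1)(1) + (2)(-2) = -3
AB[1,2] = (1)(-3) + (2)(-1) = -5
AB[1,3] = (1)(1) + (2)(2) = 5
AB[2,1] = (0)(1) + (2)(-2) = -4
AB[2,2] = (0)(-3) + (2)(-1) = -2
AB[2,3] = (0)(1) + (2)(2) = 4
AB[3,1] = (0)(1) + (-2)(-2) = 4
AB[3,2] = (0)(-3) + (-2)(-1) = 2
AB[3,3] = (0)(1) + (-2)(2) = -4

AB = 
  [ -3,  -5,   5]
  [ -4,  -2,   4]
  [  4,   2,  -4]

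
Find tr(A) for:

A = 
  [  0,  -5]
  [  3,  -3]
-3

tr(A) = 0 + -3 = -3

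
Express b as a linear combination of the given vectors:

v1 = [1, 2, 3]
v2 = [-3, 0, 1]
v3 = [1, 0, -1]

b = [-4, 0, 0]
c1 = 0, c2 = 2, c3 = 2

b = 0·v1 + 2·v2 + 2·v3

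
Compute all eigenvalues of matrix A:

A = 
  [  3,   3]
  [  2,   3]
tr(A) = 6, det(A) = 3
Characteristic polynomial: λ² - tr(A)λ + det(A) = λ² - 6λ + 3
λ² - 6λ + 3 = 0  ⇒  λ = (6 ± √((-6)² - 4·(3)))/2 = (6 ± √(24))/2
  = 3 + √6,  3 - √6

λ = 3 + √6, 3 - √6  (≈ 5.449, 0.5505)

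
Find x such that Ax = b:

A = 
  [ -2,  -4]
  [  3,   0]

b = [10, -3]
x = [-1, -2]

Row reduce the augmented matrix [A|b]:
R2 → R2 + (3/2)·R1
REF = 
  [ -2,  -4,  10]
  [  0,  -6,  12]

Back-substitution:
x₂ = 12 / (-6) = -2
x₁ = (10 - (-4)(-2)) / (-2) = -1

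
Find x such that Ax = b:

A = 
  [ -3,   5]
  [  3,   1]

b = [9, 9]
Row reduce the augmented matrix [A|b]:
R2 → R2 + (1)·R1
REF = 
  [ -3,   5,   9]
  [  0,   6,  18]

Back-substitution:
x₂ = 18 / 6 = 3
x₁ = (9 - (5)(3)) / (-3) = 2

x = [2, 3]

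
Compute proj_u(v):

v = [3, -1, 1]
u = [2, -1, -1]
proj_u(v) = [2, -1, -1]

v·u = (3)(2) + (-1)(-1) + (1)(-1) = 6
u·u = (2)² + (-1)² + (-1)² = 6
proj_u(v) = (v·u / u·u) × u = (6/6) × u = (1) × u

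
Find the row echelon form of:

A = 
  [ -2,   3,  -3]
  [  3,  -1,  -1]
Row operations:
R2 → R2 + (3/2)·R1

Resulting echelon form:
REF = 
  [   -2,     3,    -3]
  [    0,   7/2, -11/2]

Rank = 2 (number of non-zero pivot rows).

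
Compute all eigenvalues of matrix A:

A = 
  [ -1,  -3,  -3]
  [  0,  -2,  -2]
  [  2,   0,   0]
Characteristic polynomial: det(λI - A) = λ³ + 3λ² + 8λ
The constant term is 0, so λ = 0 is a root: p(λ) = λ(λ² + 3λ + 8)
λ² + 3λ + 8 = 0  ⇒  λ = (-3 ± √((3)² - 4·(8)))/2 = (-3 ± √(-23))/2
  = (-3 + i√23)/2,  (-3 - i√23)/2

λ = 0, (-3 + i√23)/2, (-3 - i√23)/2  (≈ 0, -1.5 + 2.398i, -1.5 - 2.398i)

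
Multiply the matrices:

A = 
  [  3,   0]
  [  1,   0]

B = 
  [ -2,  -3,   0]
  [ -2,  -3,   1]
AB = 
  [ -6,  -9,   0]
  [ -2,  -3,   0]

A is 2×2 and B is 2×3, so AB is 2×3. Each entry is (row of A)·(column of B):
AB[1,1] = (3)(-2) + (0)(-2) = -6
AB[1,2] = (3)(-3) + (0)(-3) = -9
AB[1,3] = (3)(0) + (0)(1) = 0
AB[2,1] = (1)(-2) + (0)(-2) = -2
AB[2,2] = (1)(-3) + (0)(-3) = -3
AB[2,3] = (1)(0) + (0)(1) = 0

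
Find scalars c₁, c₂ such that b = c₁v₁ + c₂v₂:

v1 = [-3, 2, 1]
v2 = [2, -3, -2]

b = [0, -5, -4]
c1 = 2, c2 = 3

b = 2·v1 + 3·v2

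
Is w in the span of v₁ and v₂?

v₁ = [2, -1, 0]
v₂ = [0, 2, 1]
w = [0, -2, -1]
Yes

Form the augmented matrix and row-reduce:
[v₁|v₂|w] = 
  [  2,   0,   0]
  [ -1,   2,  -2]
  [  0,   1,  -1]
R2 → R2 + (1/2)·R1
R3 → R3 - (1/2)·R2
REF = 
  [  2,   0,   0]
  [  0,   2,  -2]
  [  0,   0,   0]

No row of the form [0 0 | nonzero], so the system is consistent. Back-substitution gives c₁ = 0, c₂ = -1: w = (0)·v₁ + (-1)·v₂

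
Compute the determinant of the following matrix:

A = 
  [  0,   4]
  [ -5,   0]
20

For a 2×2 matrix, det = ad - bc = (0)(0) - (4)(-5) = 20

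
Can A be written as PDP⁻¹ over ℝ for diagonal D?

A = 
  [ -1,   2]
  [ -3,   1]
No

tr(A) = 0, det(A) = 5
Characteristic polynomial: λ² - tr(A)λ + det(A) = λ² + 5
λ² + 5 = 0  ⇒  λ = (0 ± √((0)² - 4·(5)))/2 = (0 ± √(-20))/2
  = i√5,  -i√5
Eigenvalues: i√5, -i√5  (≈ 0 + 2.236i, 0 - 2.236i)
Has complex eigenvalues (not diagonalizable over ℝ).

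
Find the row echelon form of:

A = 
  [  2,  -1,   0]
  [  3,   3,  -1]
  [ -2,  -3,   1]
Row operations:
R2 → R2 - (3/2)·R1
R3 → R3 + (1)·R1
R3 → R3 + (8/9)·R2

Resulting echelon form:
REF = 
  [  2,  -1,   0]
  [  0, 9/2,  -1]
  [  0,   0, 1/9]

Rank = 3 (number of non-zero pivot rows).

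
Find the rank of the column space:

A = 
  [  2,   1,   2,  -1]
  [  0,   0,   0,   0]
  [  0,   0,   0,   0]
dim(Col(A)) = 1

Row reduce:
(no row operations needed)
REF = 
  [  2,   1,   2,  -1]
  [  0,   0,   0,   0]
  [  0,   0,   0,   0]
Pivot columns: 1 → 1 pivot.
dim(Col(A)) = number of pivot columns = 1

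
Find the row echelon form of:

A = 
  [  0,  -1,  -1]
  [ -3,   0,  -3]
Row operations:
Swap R1 ↔ R2

Resulting echelon form:
REF = 
  [ -3,   0,  -3]
  [  0,  -1,  -1]

Rank = 2 (number of non-zero pivot rows).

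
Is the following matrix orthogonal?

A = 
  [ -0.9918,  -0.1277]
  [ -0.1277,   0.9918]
Yes

AᵀA = 
  [  1,   0]
  [  0,   1]
≈ I (equal to I up to the 4-dp rounding of the entries)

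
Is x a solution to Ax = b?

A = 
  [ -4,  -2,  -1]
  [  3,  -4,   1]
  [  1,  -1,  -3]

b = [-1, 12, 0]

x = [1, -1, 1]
No

Ax = [-3, 8, -1] ≠ b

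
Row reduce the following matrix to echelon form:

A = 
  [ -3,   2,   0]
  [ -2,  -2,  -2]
Row operations:
R2 → R2 - (2/3)·R1

Resulting echelon form:
REF = 
  [   -3,     2,     0]
  [    0, -10/3,    -2]

Rank = 2 (number of non-zero pivot rows).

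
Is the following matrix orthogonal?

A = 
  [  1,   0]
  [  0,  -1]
Yes

AᵀA = 
  [  1,   0]
  [  0,   1]
= I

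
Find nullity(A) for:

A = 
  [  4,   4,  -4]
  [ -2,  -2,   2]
nullity(A) = 2

Row reduce:
R2 → R2 + (1/2)·R1
REF = 
  [  4,   4,  -4]
  [  0,   0,   0]
Pivot columns: 1 → 1 pivot.
rank(A) = 1, so nullity(A) = 3 - 1 = 2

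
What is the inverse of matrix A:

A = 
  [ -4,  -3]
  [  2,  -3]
det(A) = (-4)(-3) - (-3)(2) = 18
For a 2×2 matrix, A⁻¹ = (1/det(A)) · [[d, -b], [-c, a]]
    = (1/18) · [[-3, 3], [-2, -4]]

A⁻¹ = 
  [-1/6,  1/6]
  [-1/9, -2/9]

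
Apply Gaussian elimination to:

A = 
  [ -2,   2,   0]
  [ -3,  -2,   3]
Row operations:
R2 → R2 - (3/2)·R1

Resulting echelon form:
REF = 
  [ -2,   2,   0]
  [  0,  -5,   3]

Rank = 2 (number of non-zero pivot rows).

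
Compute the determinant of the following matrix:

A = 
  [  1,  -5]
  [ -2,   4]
-6

For a 2×2 matrix, det = ad - bc = (1)(4) - (-5)(-2) = -6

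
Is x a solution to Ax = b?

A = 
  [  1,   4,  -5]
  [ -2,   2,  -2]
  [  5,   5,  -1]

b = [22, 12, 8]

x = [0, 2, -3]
No

Ax = [23, 10, 13] ≠ b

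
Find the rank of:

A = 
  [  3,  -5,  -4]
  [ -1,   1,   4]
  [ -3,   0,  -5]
Row reduce:
R2 → R2 + (1/3)·R1
R3 → R3 + (1)·R1
R3 → R3 - (15/2)·R2
REF = 
  [   3,   -5,   -4]
  [   0, -2/3,  8/3]
  [   0,    0,  -29]
Pivot columns: 1, 2, 3 → 3 pivots.

rank(A) = 3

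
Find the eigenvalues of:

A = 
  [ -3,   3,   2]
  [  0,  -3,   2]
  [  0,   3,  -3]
Characteristic polynomial: det(λI - A) = λ³ + 9λ² + 21λ + 9
Testing integer divisors of the constant term: p(-3) = 0, so (λ + 3) is a factor:
p(λ) = (λ + 3)(λ² + 6λ + 3)
λ² + 6λ + 3 = 0  ⇒  λ = (-6 ± √((6)² - 4·(3)))/2 = (-6 ± √(24))/2
  = -3 + √6,  -3 - √6

λ = -3, -3 + √6, -3 - √6  (≈ -3, -0.5505, -5.449)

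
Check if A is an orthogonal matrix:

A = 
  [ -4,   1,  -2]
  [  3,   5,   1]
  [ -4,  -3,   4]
No

AᵀA = 
  [ 41,  23,  -5]
  [ 23,  35,  -9]
  [ -5,  -9,  21]
≠ I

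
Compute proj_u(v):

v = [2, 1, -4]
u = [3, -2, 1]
proj_u(v) = [0, 0, 0]

v·u = (2)(3) + (1)(-2) + (-4)(1) = 0
u·u = (3)² + (-2)² + (1)² = 14
proj_u(v) = (v·u / u·u) × u = (0/14) × u = (0) × u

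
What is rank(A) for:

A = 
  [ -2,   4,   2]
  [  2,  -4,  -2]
Row reduce:
R2 → R2 + (1)·R1
REF = 
  [ -2,   4,   2]
  [  0,   0,   0]
Pivot columns: 1 → 1 pivot.

rank(A) = 1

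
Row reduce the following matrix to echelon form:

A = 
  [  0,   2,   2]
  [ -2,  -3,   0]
Row operations:
Swap R1 ↔ R2

Resulting echelon form:
REF = 
  [ -2,  -3,   0]
  [  0,   2,   2]

Rank = 2 (number of non-zero pivot rows).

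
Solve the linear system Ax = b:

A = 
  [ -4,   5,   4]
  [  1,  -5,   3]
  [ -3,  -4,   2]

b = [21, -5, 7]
x = [-3, 1, 1]

Row reduce the augmented matrix [A|b]:
R2 → R2 + (1/4)·R1
R3 → R3 - (3/4)·R1
R3 → R3 - (31/15)·R2
REF = 
  [     -4,       5,       4,      21]
  [      0,   -15/4,       4,     1/4]
  [      0,       0, -139/15, -139/15]

Back-substitution:
x₃ = (-139/15) / (-139/15) = 1
x₂ = (1/4 - (4)(1)) / (-15/4) = 1
x₁ = (21 - (5)(1) - (4)(1)) / (-4) = -3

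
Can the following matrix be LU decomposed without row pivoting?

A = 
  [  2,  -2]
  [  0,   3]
Yes.
A[1,1] = 2 ≠ 0, so Gaussian elimination proceeds without a row swap: multiplier ℓ₂₁ = (0)/(2) = 0, and U[2,2] = 3 - (0)(-2) = 3.
L = 
  [  1,   0]
  [  0,   1]
U = 
  [  2,  -2]
  [  0,   3]
Check row 2 of LU: [(0)(2), (0)(-2) + 3] = [0, 3] = row 2 of A ✓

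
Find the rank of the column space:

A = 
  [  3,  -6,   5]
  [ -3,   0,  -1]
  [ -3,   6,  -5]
dim(Col(A)) = 2

Row reduce:
R2 → R2 + (1)·R1
R3 → R3 + (1)·R1
REF = 
  [  3,  -6,   5]
  [  0,  -6,   4]
  [  0,   0,   0]
Pivot columns: 1, 2 → 2 pivots.
dim(Col(A)) = number of pivot columns = 2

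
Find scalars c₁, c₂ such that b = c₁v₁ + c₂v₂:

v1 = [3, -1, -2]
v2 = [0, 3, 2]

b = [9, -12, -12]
c1 = 3, c2 = -3

b = 3·v1 + -3·v2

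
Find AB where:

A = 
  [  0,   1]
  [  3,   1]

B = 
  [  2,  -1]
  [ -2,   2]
AB = 
  [ -2,   2]
  [  4,  -1]

A is 2×2 and B is 2×2, so AB is 2×2. Each entry is (row of A)·(column of B):
AB[1,1] = (0)(2) + (1)(-2) = -2
AB[1,2] = (0)(-1) + (1)(2) = 2
AB[2,1] = (3)(2) + (1)(-2) = 4
AB[2,2] = (3)(-1) + (1)(2) = -1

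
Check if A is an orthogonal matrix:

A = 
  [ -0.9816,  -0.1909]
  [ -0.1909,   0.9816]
Yes

AᵀA = 
  [  1,   0]
  [  0,   1]
≈ I (equal to I up to the 4-dp rounding of the entries)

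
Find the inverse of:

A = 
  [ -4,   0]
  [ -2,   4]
det(A) = (-4)(4) - (0)(-2) = -16
For a 2×2 matrix, A⁻¹ = (1/det(A)) · [[d, -b], [-c, a]]
    = (-1/16) · [[4, 0], [2, -4]]

A⁻¹ = 
  [-1/4,    0]
  [-1/8,  1/4]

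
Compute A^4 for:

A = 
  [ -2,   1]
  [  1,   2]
A^4 = 
  [ 25,   0]
  [  0,  25]

A² = A·A:
A²[1,1] = (-2)(-2) + (1)(1) = 5
A²[1,2] = (-2)(1) + (1)(2) = 0
A²[2,1] = (1)(-2) + (2)(1) = 0
A²[2,2] = (1)(1) + (2)(2) = 5
A² = 
  [  5,   0]
  [  0,   5]

A^3 = A^2·A:
A^3[1,1] = (5)(-2) + (0)(1) = -10
A^3[1,2] = (5)(1) + (0)(2) = 5
A^3[2,1] = (0)(-2) + (5)(1) = 5
A^3[2,2] = (0)(1) + (5)(2) = 10
A^3 = 
  [-10,   5]
  [  5,  10]

A^4 = A^3·A:
A^4[1,1] = (-10)(-2) + (5)(1) = 25
A^4[1,2] = (-10)(1) + (5)(2) = 0
A^4[2,1] = (5)(-2) + (10)(1) = 0
A^4[2,2] = (5)(1) + (10)(2) = 25
A^4 = 
  [ 25,   0]
  [  0,  25]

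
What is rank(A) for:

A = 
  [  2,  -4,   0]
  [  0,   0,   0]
rank(A) = 1

Row reduce:
(no row operations needed)
REF = 
  [  2,  -4,   0]
  [  0,   0,   0]
Pivot columns: 1 → 1 pivot.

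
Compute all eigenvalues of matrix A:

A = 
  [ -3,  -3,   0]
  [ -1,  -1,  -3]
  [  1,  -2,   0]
Characteristic polynomial: det(λI - A) = λ³ + 4λ² - 6λ - 27
Testing integer divisors of the constant term: p(-3) = 0, so (λ + 3) is a factor:
p(λ) = (λ + 3)(λ² + λ - 9)
λ² + λ - 9 = 0  ⇒  λ = (-1 ± √((1)² - 4·(-9)))/2 = (-1 ± √(37))/2
  = (-1 + √37)/2,  (-1 - √37)/2

λ = -3, (-1 + √37)/2, (-1 - √37)/2  (≈ -3, 2.541, -3.541)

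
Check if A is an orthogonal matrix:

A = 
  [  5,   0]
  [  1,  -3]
No

AᵀA = 
  [ 26,  -3]
  [ -3,   9]
≠ I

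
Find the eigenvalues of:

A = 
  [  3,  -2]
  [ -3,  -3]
tr(A) = 0, det(A) = -15
Characteristic polynomial: λ² - tr(A)λ + det(A) = λ² - 15
λ² - 15 = 0  ⇒  λ = (0 ± √((0)² - 4·(-15)))/2 = (0 ± √(60))/2
  = √15,  -√15

λ = √15, -√15  (≈ 3.873, -3.873)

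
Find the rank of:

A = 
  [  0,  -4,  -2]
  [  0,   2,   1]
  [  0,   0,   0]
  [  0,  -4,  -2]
rank(A) = 1

Row reduce:
R2 → R2 + (1/2)·R1
R4 → R4 - (1)·R1
REF = 
  [  0,  -4,  -2]
  [  0,   0,   0]
  [  0,   0,   0]
  [  0,   0,   0]
Pivot columns: 2 → 1 pivot.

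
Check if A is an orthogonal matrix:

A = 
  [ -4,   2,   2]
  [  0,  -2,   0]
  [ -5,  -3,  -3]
No

AᵀA = 
  [ 41,   7,   7]
  [  7,  17,  13]
  [  7,  13,  13]
≠ I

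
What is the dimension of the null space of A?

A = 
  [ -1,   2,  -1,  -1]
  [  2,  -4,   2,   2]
nullity(A) = 3

Row reduce:
R2 → R2 + (2)·R1
REF = 
  [ -1,   2,  -1,  -1]
  [  0,   0,   0,   0]
Pivot columns: 1 → 1 pivot.
rank(A) = 1, so nullity(A) = 4 - 1 = 3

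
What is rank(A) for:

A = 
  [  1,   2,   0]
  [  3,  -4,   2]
rank(A) = 2

Row reduce:
R2 → R2 - (3)·R1
REF = 
  [  1,   2,   0]
  [  0, -10,   2]
Pivot columns: 1, 2 → 2 pivots.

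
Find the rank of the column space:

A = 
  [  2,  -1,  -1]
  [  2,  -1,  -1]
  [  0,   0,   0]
dim(Col(A)) = 1

Row reduce:
R2 → R2 - (1)·R1
REF = 
  [  2,  -1,  -1]
  [  0,   0,   0]
  [  0,   0,   0]
Pivot columns: 1 → 1 pivot.
dim(Col(A)) = number of pivot columns = 1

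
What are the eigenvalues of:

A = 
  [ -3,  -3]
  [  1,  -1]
tr(A) = -4, det(A) = 6
Characteristic polynomial: λ² - tr(A)λ + det(A) = λ² + 4λ + 6
λ² + 4λ + 6 = 0  ⇒  λ = (-4 ± √((4)² - 4·(6)))/2 = (-4 ± √(-8))/2
  = -2 + i√2,  -2 - i√2

λ = -2 + i√2, -2 - i√2  (≈ -2 + 1.414i, -2 - 1.414i)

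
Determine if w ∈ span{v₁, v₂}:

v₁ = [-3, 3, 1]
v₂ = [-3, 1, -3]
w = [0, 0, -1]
No

Form the augmented matrix and row-reduce:
[v₁|v₂|w] = 
  [ -3,  -3,   0]
  [  3,   1,   0]
  [  1,  -3,  -1]
R2 → R2 + (1)·R1
R3 → R3 + (1/3)·R1
R3 → R3 - (2)·R2
REF = 
  [ -3,  -3,   0]
  [  0,  -2,   0]
  [  0,   0,  -1]

Row 3 reads [0 0 | -1], i.e. 0 = -1, so the system is inconsistent and w ∉ span{v₁, v₂}.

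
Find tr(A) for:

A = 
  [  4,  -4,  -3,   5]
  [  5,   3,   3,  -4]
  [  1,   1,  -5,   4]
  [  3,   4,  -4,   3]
5

tr(A) = 4 + 3 + -5 + 3 = 5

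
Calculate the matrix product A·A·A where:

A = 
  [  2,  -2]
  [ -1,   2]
A^3 = 
  [ 20, -28]
  [-14,  20]

A² = A·A:
A²[1,1] = (2)(2) + (-2)(-1) = 6
A²[1,2] = (2)(-2) + (-2)(2) = -8
A²[2,1] = (-1)(2) + (2)(-1) = -4
A²[2,2] = (-1)(-2) + (2)(2) = 6
A² = 
  [  6,  -8]
  [ -4,   6]

A^3 = A^2·A:
A^3[1,1] = (6)(2) + (-8)(-1) = 20
A^3[1,2] = (6)(-2) + (-8)(2) = -28
A^3[2,1] = (-4)(2) + (6)(-1) = -14
A^3[2,2] = (-4)(-2) + (6)(2) = 20
A^3 = 
  [ 20, -28]
  [-14,  20]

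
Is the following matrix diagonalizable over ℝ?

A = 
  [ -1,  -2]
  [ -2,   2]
Yes

tr(A) = 1, det(A) = -6
Characteristic polynomial: λ² - tr(A)λ + det(A) = λ² - λ - 6
λ² - λ - 6 = (λ + 2)(λ - 3)
Eigenvalues: 3, -2
λ=-2: alg. mult. = 1, geom. mult. = 2 - rank(A - (-2)I) = 2 - 1 = 1
λ=3: alg. mult. = 1, geom. mult. = 2 - rank(A - (3)I) = 2 - 1 = 1
Sum of geometric multiplicities equals n, so A has n independent eigenvectors.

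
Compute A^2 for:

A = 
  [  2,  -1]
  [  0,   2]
A² = A·A:
A²[1,1] = (2)(2) + (-1)(0) = 4
A²[1,2] = (2)(-1) + (-1)(2) = -4
A²[2,1] = (0)(2) + (2)(0) = 0
A²[2,2] = (0)(-1) + (2)(2) = 4
A² = 
  [  4,  -4]
  [  0,   4]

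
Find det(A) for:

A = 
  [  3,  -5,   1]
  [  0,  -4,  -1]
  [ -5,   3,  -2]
-12

Cofactor expansion along row 1:
det(A) = (3)·((-4)(-2) - (-1)(3)) - (-5)·((0)(-2) - (-1)(-5)) + (1)·((0)(3) - (-4)(-5))
  = (3)(11) - (-5)(-5) + (1)(-20)
  = -12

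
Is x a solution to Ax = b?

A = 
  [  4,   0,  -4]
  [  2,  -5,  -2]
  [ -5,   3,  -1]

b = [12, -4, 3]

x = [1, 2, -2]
Yes

Ax = [12, -4, 3] = b ✓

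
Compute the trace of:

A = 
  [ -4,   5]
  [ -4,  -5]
-9

tr(A) = -4 + -5 = -9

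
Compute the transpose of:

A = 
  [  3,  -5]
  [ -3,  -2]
Aᵀ = 
  [  3,  -3]
  [ -5,  -2]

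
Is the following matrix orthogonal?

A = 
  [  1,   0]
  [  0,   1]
Yes

AᵀA = 
  [  1,   0]
  [  0,   1]
= I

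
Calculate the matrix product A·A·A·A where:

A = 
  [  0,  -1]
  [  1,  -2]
A² = A·A:
A²[1,1] = (0)(0) + (-1)(1) = -1
A²[1,2] = (0)(-1) + (-1)(-2) = 2
A²[2,1] = (1)(0) + (-2)(1) = -2
A²[2,2] = (1)(-1) + (-2)(-2) = 3
A² = 
  [ -1,   2]
  [ -2,   3]

A^3 = A^2·A:
A^3[1,1] = (-1)(0) + (2)(1) = 2
A^3[1,2] = (-1)(-1) + (2)(-2) = -3
A^3[2,1] = (-2)(0) + (3)(1) = 3
A^3[2,2] = (-2)(-1) + (3)(-2) = -4
A^3 = 
  [  2,  -3]
  [  3,  -4]

A^4 = A^3·A:
A^4[1,1] = (2)(0) + (-3)(1) = -3
A^4[1,2] = (2)(-1) + (-3)(-2) = 4
A^4[2,1] = (3)(0) + (-4)(1) = -4
A^4[2,2] = (3)(-1) + (-4)(-2) = 5
A^4 = 
  [ -3,   4]
  [ -4,   5]

Therefore
A^4 = 
  [ -3,   4]
  [ -4,   5]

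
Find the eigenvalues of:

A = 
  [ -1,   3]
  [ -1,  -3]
λ = -2 + i√2, -2 - i√2  (≈ -2 + 1.414i, -2 - 1.414i)

tr(A) = -4, det(A) = 6
Characteristic polynomial: λ² - tr(A)λ + det(A) = λ² + 4λ + 6
λ² + 4λ + 6 = 0  ⇒  λ = (-4 ± √((4)² - 4·(6)))/2 = (-4 ± √(-8))/2
  = -2 + i√2,  -2 - i√2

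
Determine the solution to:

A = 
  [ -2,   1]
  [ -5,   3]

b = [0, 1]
Row reduce the augmented matrix [A|b]:
R2 → R2 - (5/2)·R1
REF = 
  [ -2,   1,   0]
  [  0, 1/2,   1]

Back-substitution:
x₂ = 1 / (1/2) = 2
x₁ = (0 - (1)(2)) / (-2) = 1

x = [1, 2]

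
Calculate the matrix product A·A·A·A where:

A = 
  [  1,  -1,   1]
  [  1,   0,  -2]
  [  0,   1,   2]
A^4 = 
  [  5,  10,  10]
  [ -6,   3,   8]
  [  4,  -2,   3]

A² = A·A:
A²[1,1] = (1)(1) + (-1)(1) + (1)(0) = 0
A²[1,2] = (1)(-1) + (-1)(0) + (1)(1) = 0
A²[1,3] = (1)(1) + (-1)(-2) + (1)(2) = 5
A²[2,1] = (1)(1) + (0)(1) + (-2)(0) = 1
A²[2,2] = (1)(-1) + (0)(0) + (-2)(1) = -3
A²[2,3] = (1)(1) + (0)(-2) + (-2)(2) = -3
A²[3,1] = (0)(1) + (1)(1) + (2)(0) = 1
A²[3,2] = (0)(-1) + (1)(0) + (2)(1) = 2
A²[3,3] = (0)(1) + (1)(-2) + (2)(2) = 2
A² = 
  [  0,   0,   5]
  [  1,  -3,  -3]
  [  1,   2,   2]

A^3 = A^2·A:
A^3[1,1] = (0)(1) + (0)(1) + (5)(0) = 0
A^3[1,2] = (0)(-1) + (0)(0) + (5)(1) = 5
A^3[1,3] = (0)(1) + (0)(-2) + (5)(2) = 10
A^3[2,1] = (1)(1) + (-3)(1) + (-3)(0) = -2
A^3[2,2] = (1)(-1) + (-3)(0) + (-3)(1) = -4
A^3[2,3] = (1)(1) + (-3)(-2) + (-3)(2) = 1
A^3[3,1] = (1)(1) + (2)(1) + (2)(0) = 3
A^3[3,2] = (1)(-1) + (2)(0) + (2)(1) = 1
A^3[3,3] = (1)(1) + (2)(-2) + (2)(2) = 1
A^3 = 
  [  0,   5,  10]
  [ -2,  -4,   1]
  [  3,   1,   1]

A^4 = A^3·A:
A^4[1,1] = (0)(1) + (5)(1) + (10)(0) = 5
A^4[1,2] = (0)(-1) + (5)(0) + (10)(1) = 10
A^4[1,3] = (0)(1) + (5)(-2) + (10)(2) = 10
A^4[2,1] = (-2)(1) + (-4)(1) + (1)(0) = -6
A^4[2,2] = (-2)(-1) + (-4)(0) + (1)(1) = 3
A^4[2,3] = (-2)(1) + (-4)(-2) + (1)(2) = 8
A^4[3,1] = (3)(1) + (1)(1) + (1)(0) = 4
A^4[3,2] = (3)(-1) + (1)(0) + (1)(1) = -2
A^4[3,3] = (3)(1) + (1)(-2) + (1)(2) = 3
A^4 = 
  [  5,  10,  10]
  [ -6,   3,   8]
  [  4,  -2,   3]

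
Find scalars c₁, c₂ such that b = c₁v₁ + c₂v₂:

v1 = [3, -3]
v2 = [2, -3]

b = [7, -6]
c1 = 3, c2 = -1

b = 3·v1 + -1·v2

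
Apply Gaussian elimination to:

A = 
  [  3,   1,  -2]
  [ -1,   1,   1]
Row operations:
R2 → R2 + (1/3)·R1

Resulting echelon form:
REF = 
  [  3,   1,  -2]
  [  0, 4/3, 1/3]

Rank = 2 (number of non-zero pivot rows).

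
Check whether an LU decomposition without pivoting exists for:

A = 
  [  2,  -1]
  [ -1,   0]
Yes.
A[1,1] = 2 ≠ 0, so Gaussian elimination proceeds without a row swap: multiplier ℓ₂₁ = (-1)/(2) = -1/2, and U[2,2] = 0 - (-1/2)(-1) = -1/2.
L = 
  [   1,    0]
  [-1/2,    1]
U = 
  [   2,   -1]
  [   0, -1/2]
Check row 2 of LU: [(-1/2)(2), (-1/2)(-1) + (-1/2)] = [-1, 0] = row 2 of A ✓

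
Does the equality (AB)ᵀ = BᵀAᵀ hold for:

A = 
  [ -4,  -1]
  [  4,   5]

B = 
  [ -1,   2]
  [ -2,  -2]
Yes

(AB)ᵀ = 
  [  6, -14]
  [ -6,  -2]

BᵀAᵀ = 
  [  6, -14]
  [ -6,  -2]

Both sides are equal — this is the standard identity (AB)ᵀ = BᵀAᵀ, which holds for all A, B.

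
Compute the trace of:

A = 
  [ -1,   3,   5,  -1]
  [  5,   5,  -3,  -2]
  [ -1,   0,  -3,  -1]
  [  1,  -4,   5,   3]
4

tr(A) = -1 + 5 + -3 + 3 = 4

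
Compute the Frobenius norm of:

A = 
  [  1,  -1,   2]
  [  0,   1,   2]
||A||_F = 3.317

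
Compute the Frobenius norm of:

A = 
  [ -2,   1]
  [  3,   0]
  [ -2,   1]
||A||_F = 4.359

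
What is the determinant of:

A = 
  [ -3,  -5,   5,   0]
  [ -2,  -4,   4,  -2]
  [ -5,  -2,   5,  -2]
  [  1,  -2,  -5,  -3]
-246

Cofactor expansion along row 1: det(A) = a₁₁M₁₁ - a₁₂M₁₂ + a₁₃M₁₃ - a₁₄M₁₄

M₁₁ = det[[-4, 4, -2]; [-2, 5, -2]; [-2, -5, -3]]
  = (-4)·((5)(-3) - (-2)(-5)) - (4)·((-2)(-3) - (-2)(-2)) + (-2)·((-2)(-5) - (5)(-2))
  = (-4)(-25) - (4)(2) + (-2)(20)
  = 52
M₁₂ = det[[-2, 4, -2]; [-5, 5, -2]; [1, -5, -3]]
  = (-2)·((5)(-3) - (-2)(-5)) - (4)·((-5)(-3) - (-2)(1)) + (-2)·((-5)(-5) - (5)(1))
  = (-2)(-25) - (4)(17) + (-2)(20)
  = -58
M₁₃ = det[[-2, -4, -2]; [-5, -2, -2]; [1, -2, -3]]
  = (-2)·((-2)(-3) - (-2)(-2)) - (-4)·((-5)(-3) - (-2)(1)) + (-2)·((-5)(-2) - (-2)(1))
  = (-2)(2) - (-4)(17) + (-2)(12)
  = 40
M₁₄ = det[[-2, -4, 4]; [-5, -2, 5]; [1, -2, -5]]
  = (-2)·((-2)(-5) - (5)(-2)) - (-4)·((-5)(-5) - (5)(1)) + (4)·((-5)(-2) - (-2)(1))
  = (-2)(20) - (-4)(20) + (4)(12)
  = 88

det(A) = (-3)(52) - (-5)(-58) + (5)(40) - (0)(88) = -246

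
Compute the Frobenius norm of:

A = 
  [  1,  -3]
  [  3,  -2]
||A||_F = 4.796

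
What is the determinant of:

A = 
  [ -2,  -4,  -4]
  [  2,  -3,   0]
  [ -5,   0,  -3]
18

Cofactor expansion along row 1:
det(A) = (-2)·((-3)(-3) - (0)(0)) - (-4)·((2)(-3) - (0)(-5)) + (-4)·((2)(0) - (-3)(-5))
  = (-2)(9) - (-4)(-6) + (-4)(-15)
  = 18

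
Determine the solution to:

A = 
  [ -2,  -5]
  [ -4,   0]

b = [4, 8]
Row reduce the augmented matrix [A|b]:
R2 → R2 - (2)·R1
REF = 
  [ -2,  -5,   4]
  [  0,  10,   0]

Back-substitution:
x₂ = 0 / 10 = 0
x₁ = (4 - (-5)(0)) / (-2) = -2

x = [-2, 0]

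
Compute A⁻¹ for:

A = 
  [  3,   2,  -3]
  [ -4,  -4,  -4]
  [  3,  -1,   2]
det(A) = (3)·((-4)(2) - (-4)(-1)) - (2)·((-4)(2) - (-4)(3)) + (-3)·((-4)(-1) - (-4)(3))
  = (3)(-12) - (2)(4) + (-3)(16)
  = -92
det(A) = -92 ≠ 0, so A is invertible.

Cofactors Cᵢⱼ = (-1)ⁱ⁺ʲ·Mᵢⱼ:
C = 
  [-12,  -4,  16]
  [ -1,  15,   9]
  [-20,  24,  -4]

adj(A) = Cᵀ:
adj(A) = 
  [-12,  -1, -20]
  [ -4,  15,  24]
  [ 16,   9,  -4]

A⁻¹ = (-1/92) · adj(A):
A⁻¹ = 
  [  3/23,   1/92,   5/23]
  [  1/23, -15/92,  -6/23]
  [ -4/23,  -9/92,   1/23]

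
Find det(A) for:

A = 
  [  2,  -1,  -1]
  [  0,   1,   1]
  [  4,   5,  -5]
Cofactor expansion along row 1:
det(A) = (2)·((1)(-5) - (1)(5)) - (-1)·((0)(-5) - (1)(4)) + (-1)·((0)(5) - (1)(4))
  = (2)(-10) - (-1)(-4) + (-1)(-4)
  = -20

det(A) = -20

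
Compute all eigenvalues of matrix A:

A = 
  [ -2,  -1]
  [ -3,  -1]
tr(A) = -3, det(A) = -1
Characteristic polynomial: λ² - tr(A)λ + det(A) = λ² + 3λ - 1
λ² + 3λ - 1 = 0  ⇒  λ = (-3 ± √((3)² - 4·(-1)))/2 = (-3 ± √(13))/2
  = (-3 + √13)/2,  (-3 - √13)/2

λ = (-3 + √13)/2, (-3 - √13)/2  (≈ 0.3028, -3.303)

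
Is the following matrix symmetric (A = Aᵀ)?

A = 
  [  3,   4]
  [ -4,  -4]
No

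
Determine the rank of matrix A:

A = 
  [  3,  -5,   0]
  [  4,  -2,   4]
Row reduce:
R2 → R2 - (4/3)·R1
REF = 
  [   3,   -5,    0]
  [   0, 14/3,    4]
Pivot columns: 1, 2 → 2 pivots.

rank(A) = 2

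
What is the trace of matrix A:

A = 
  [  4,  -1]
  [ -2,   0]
4

tr(A) = 4 + 0 = 4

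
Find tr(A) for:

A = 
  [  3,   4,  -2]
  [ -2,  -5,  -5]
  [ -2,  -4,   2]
0

tr(A) = 3 + -5 + 2 = 0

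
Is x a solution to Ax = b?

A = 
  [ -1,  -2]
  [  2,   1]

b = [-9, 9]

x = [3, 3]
Yes

Ax = [-9, 9] = b ✓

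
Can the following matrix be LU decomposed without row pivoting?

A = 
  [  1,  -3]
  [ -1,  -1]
Yes.
A[1,1] = 1 ≠ 0, so Gaussian elimination proceeds without a row swap: multiplier ℓ₂₁ = (-1)/(1) = -1, and U[2,2] = -1 - (-1)(-3) = -4.
L = 
  [  1,   0]
  [ -1,   1]
U = 
  [  1,  -3]
  [  0,  -4]
Check row 2 of LU: [(-1)(1), (-1)(-3) + (-4)] = [-1, -1] = row 2 of A ✓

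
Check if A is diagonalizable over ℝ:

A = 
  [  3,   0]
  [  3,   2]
Yes

tr(A) = 5, det(A) = 6
Characteristic polynomial: λ² - tr(A)λ + det(A) = λ² - 5λ + 6
λ² - 5λ + 6 = (λ - 2)(λ - 3)
Eigenvalues: 3, 2
λ=2: alg. mult. = 1, geom. mult. = 2 - rank(A - (2)I) = 2 - 1 = 1
λ=3: alg. mult. = 1, geom. mult. = 2 - rank(A - (3)I) = 2 - 1 = 1
Sum of geometric multiplicities equals n, so A has n independent eigenvectors.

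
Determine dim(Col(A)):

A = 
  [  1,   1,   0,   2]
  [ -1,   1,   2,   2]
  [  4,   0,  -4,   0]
dim(Col(A)) = 2

Row reduce:
R2 → R2 + (1)·R1
R3 → R3 - (4)·R1
R3 → R3 + (2)·R2
REF = 
  [  1,   1,   0,   2]
  [  0,   2,   2,   4]
  [  0,   0,   0,   0]
Pivot columns: 1, 2 → 2 pivots.
dim(Col(A)) = number of pivot columns = 2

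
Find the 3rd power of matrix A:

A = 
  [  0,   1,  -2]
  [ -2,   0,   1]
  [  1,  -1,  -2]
A² = A·A:
A²[1,1] = (0)(0) + (1)(-2) + (-2)(1) = -4
A²[1,2] = (0)(1) + (1)(0) + (-2)(-1) = 2
A²[1,3] = (0)(-2) + (1)(1) + (-2)(-2) = 5
A²[2,1] = (-2)(0) + (0)(-2) + (1)(1) = 1
A²[2,2] = (-2)(1) + (0)(0) + (1)(-1) = -3
A²[2,3] = (-2)(-2) + (0)(1) + (1)(-2) = 2
A²[3,1] = (1)(0) + (-1)(-2) + (-2)(1) = 0
A²[3,2] = (1)(1) + (-1)(0) + (-2)(-1) = 3
A²[3,3] = (1)(-2) + (-1)(1) + (-2)(-2) = 1
A² = 
  [ -4,   2,   5]
  [  1,  -3,   2]
  [  0,   3,   1]

A^3 = A^2·A:
A^3[1,1] = (-4)(0) + (2)(-2) + (5)(1) = 1
A^3[1,2] = (-4)(1) + (2)(0) + (5)(-1) = -9
A^3[1,3] = (-4)(-2) + (2)(1) + (5)(-2) = 0
A^3[2,1] = (1)(0) + (-3)(-2) + (2)(1) = 8
A^3[2,2] = (1)(1) + (-3)(0) + (2)(-1) = -1
A^3[2,3] = (1)(-2) + (-3)(1) + (2)(-2) = -9
A^3[3,1] = (0)(0) + (3)(-2) + (1)(1) = -5
A^3[3,2] = (0)(1) + (3)(0) + (1)(-1) = -1
A^3[3,3] = (0)(-2) + (3)(1) + (1)(-2) = 1
A^3 = 
  [  1,  -9,   0]
  [  8,  -1,  -9]
  [ -5,  -1,   1]

Therefore
A^3 = 
  [  1,  -9,   0]
  [  8,  -1,  -9]
  [ -5,  -1,   1]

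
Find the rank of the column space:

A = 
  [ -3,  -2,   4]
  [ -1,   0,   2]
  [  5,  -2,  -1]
Row reduce:
R2 → R2 - (1/3)·R1
R3 → R3 + (5/3)·R1
R3 → R3 + (8)·R2
REF = 
  [ -3,  -2,   4]
  [  0, 2/3, 2/3]
  [  0,   0,  11]
Pivot columns: 1, 2, 3 → 3 pivots.
dim(Col(A)) = number of pivot columns = 3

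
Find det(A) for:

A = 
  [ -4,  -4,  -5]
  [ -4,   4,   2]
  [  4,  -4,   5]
-224

Cofactor expansion along row 1:
det(A) = (-4)·((4)(5) - (2)(-4)) - (-4)·((-4)(5) - (2)(4)) + (-5)·((-4)(-4) - (4)(4))
  = (-4)(28) - (-4)(-28) + (-5)(0)
  = -224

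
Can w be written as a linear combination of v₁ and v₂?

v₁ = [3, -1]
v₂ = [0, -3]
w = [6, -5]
Yes

Form the augmented matrix and row-reduce:
[v₁|v₂|w] = 
  [  3,   0,   6]
  [ -1,  -3,  -5]
R2 → R2 + (1/3)·R1
REF = 
  [  3,   0,   6]
  [  0,  -3,  -3]

No row of the form [0 0 | nonzero], so the system is consistent. Back-substitution gives c₁ = 2, c₂ = 1: w = (2)·v₁ + (1)·v₂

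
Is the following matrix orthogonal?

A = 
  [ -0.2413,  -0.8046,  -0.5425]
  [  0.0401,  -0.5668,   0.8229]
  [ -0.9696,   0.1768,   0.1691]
Yes

AᵀA = 
  [  1,   0,  -0.0001]
  [  0,   0.9999,   0]
  [ -0.0001,   0,   1.0001]
≈ I (equal to I up to the 4-dp rounding of the entries)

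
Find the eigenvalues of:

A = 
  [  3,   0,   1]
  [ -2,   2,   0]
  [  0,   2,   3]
λ = 1, (7 + i√7)/2, (7 - i√7)/2  (≈ 1, 3.5 + 1.323i, 3.5 - 1.323i)

Characteristic polynomial: det(λI - A) = λ³ - 8λ² + 21λ - 14
Testing integer divisors of the constant term: p(1) = 0, so (λ - 1) is a factor:
p(λ) = (λ - 1)(λ² - 7λ + 14)
λ² - 7λ + 14 = 0  ⇒  λ = (7 ± √((-7)² - 4·(14)))/2 = (7 ± √(-7))/2
  = (7 + i√7)/2,  (7 - i√7)/2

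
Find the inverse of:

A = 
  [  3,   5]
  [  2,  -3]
det(A) = (3)(-3) - (5)(2) = -19
For a 2×2 matrix, A⁻¹ = (1/det(A)) · [[d, -b], [-c, a]]
    = (-1/19) · [[-3, -5], [-2, 3]]

A⁻¹ = 
  [ 3/19,  5/19]
  [ 2/19, -3/19]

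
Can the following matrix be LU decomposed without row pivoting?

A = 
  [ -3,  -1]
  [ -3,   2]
Yes.
A[1,1] = -3 ≠ 0, so Gaussian elimination proceeds without a row swap: multiplier ℓ₂₁ = (-3)/(-3) = 1, and U[2,2] = 2 - (1)(-1) = 3.
L = 
  [  1,   0]
  [  1,   1]
U = 
  [ -3,  -1]
  [  0,   3]
Check row 2 of LU: [(1)(-3), (1)(-1) + 3] = [-3, 2] = row 2 of A ✓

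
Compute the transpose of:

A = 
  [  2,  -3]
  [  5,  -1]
Aᵀ = 
  [  2,   5]
  [ -3,  -1]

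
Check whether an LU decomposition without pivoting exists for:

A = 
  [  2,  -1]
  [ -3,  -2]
Yes.
A[1,1] = 2 ≠ 0, so Gaussian elimination proceeds without a row swap: multiplier ℓ₂₁ = (-3)/(2) = -3/2, and U[2,2] = -2 - (-3/2)(-1) = -7/2.
L = 
  [   1,    0]
  [-3/2,    1]
U = 
  [   2,   -1]
  [   0, -7/2]
Check row 2 of LU: [(-3/2)(2), (-3/2)(-1) + (-7/2)] = [-3, -2] = row 2 of A ✓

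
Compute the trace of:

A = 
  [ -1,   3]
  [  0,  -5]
-6

tr(A) = -1 + -5 = -6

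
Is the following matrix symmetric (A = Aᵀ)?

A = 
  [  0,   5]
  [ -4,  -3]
No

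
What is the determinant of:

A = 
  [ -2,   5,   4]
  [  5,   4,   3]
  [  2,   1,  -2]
Cofactor expansion along row 1:
det(A) = (-2)·((4)(-2) - (3)(1)) - (5)·((5)(-2) - (3)(2)) + (4)·((5)(1) - (4)(2))
  = (-2)(-11) - (5)(-16) + (4)(-3)
  = 90

det(A) = 90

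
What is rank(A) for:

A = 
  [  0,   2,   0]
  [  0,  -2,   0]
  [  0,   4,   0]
rank(A) = 1

Row reduce:
R2 → R2 + (1)·R1
R3 → R3 - (2)·R1
REF = 
  [  0,   2,   0]
  [  0,   0,   0]
  [  0,   0,   0]
Pivot columns: 2 → 1 pivot.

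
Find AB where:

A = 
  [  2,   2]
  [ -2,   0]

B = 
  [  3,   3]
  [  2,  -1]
AB = 
  [ 10,   4]
  [ -6,  -6]

A is 2×2 and B is 2×2, so AB is 2×2. Each entry is (row of A)·(column of B):
AB[1,1] = (2)(3) + (2)(2) = 10
AB[1,2] = (2)(3) + (2)(-1) = 4
AB[2,1] = (-2)(3) + (0)(2) = -6
AB[2,2] = (-2)(3) + (0)(-1) = -6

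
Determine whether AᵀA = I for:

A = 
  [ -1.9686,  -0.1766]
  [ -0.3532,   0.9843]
No

AᵀA = 
  [  4.0001,   0]
  [  0,   1]
≠ I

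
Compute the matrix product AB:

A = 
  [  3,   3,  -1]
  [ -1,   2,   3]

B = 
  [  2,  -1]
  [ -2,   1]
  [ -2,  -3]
A is 2×3 and B is 3×2, so AB is 2×2. Each entry is (row of A)·(column of B):
AB[1,1] = (3)(2) + (3)(-2) + (-1)(-2) = 2
AB[1,2] = (3)(-1) + (3)(1) + (-1)(-3) = 3
AB[2,1] = (-1)(2) + (2)(-2) + (3)(-2) = -12
AB[2,2] = (-1)(-1) + (2)(1) + (3)(-3) = -6

AB = 
  [  2,   3]
  [-12,  -6]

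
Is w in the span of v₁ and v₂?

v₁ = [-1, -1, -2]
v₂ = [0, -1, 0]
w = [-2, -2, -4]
Yes

Form the augmented matrix and row-reduce:
[v₁|v₂|w] = 
  [ -1,   0,  -2]
  [ -1,  -1,  -2]
  [ -2,   0,  -4]
R2 → R2 - (1)·R1
R3 → R3 - (2)·R1
REF = 
  [ -1,   0,  -2]
  [  0,  -1,   0]
  [  0,   0,   0]

No row of the form [0 0 | nonzero], so the system is consistent. Back-substitution gives c₁ = 2, c₂ = 0: w = (2)·v₁ + (0)·v₂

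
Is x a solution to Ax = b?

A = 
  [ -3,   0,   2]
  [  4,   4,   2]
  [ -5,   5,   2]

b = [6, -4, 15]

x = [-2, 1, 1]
No

Ax = [8, -2, 17] ≠ b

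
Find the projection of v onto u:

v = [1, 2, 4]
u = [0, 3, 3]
proj_u(v) = [0, 3, 3]

v·u = (1)(0) + (2)(3) + (4)(3) = 18
u·u = (0)² + (3)² + (3)² = 18
proj_u(v) = (v·u / u·u) × u = (18/18) × u = (1) × u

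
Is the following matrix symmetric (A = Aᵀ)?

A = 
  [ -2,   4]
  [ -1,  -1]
No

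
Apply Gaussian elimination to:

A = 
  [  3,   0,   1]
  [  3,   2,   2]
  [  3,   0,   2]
Row operations:
R2 → R2 - (1)·R1
R3 → R3 - (1)·R1

Resulting echelon form:
REF = 
  [  3,   0,   1]
  [  0,   2,   1]
  [  0,   0,   1]

Rank = 3 (number of non-zero pivot rows).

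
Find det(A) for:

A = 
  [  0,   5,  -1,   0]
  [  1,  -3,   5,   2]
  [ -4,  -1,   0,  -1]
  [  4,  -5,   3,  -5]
Cofactor expansion along row 1: det(A) = a₁₁M₁₁ - a₁₂M₁₂ + a₁₃M₁₃ - a₁₄M₁₄

M₁₁ = det[[-3, 5, 2]; [-1, 0, -1]; [-5, 3, -5]]
  = (-3)·((0)(-5) - (-1)(3)) - (5)·((-1)(-5) - (-1)(-5)) + (2)·((-1)(3) - (0)(-5))
  = (-3)(3) - (5)(0) + (2)(-3)
  = -15
M₁₂ = det[[1, 5, 2]; [-4, 0, -1]; [4, 3, -5]]
  = (1)·((0)(-5) - (-1)(3)) - (5)·((-4)(-5) - (-1)(4)) + (2)·((-4)(3) - (0)(4))
  = (1)(3) - (5)(24) + (2)(-12)
  = -141
M₁₃ = det[[1, -3, 2]; [-4, -1, -1]; [4, -5, -5]]
  = (1)·((-1)(-5) - (-1)(-5)) - (-3)·((-4)(-5) - (-1)(4)) + (2)·((-4)(-5) - (-1)(4))
  = (1)(0) - (-3)(24) + (2)(24)
  = 120
M₁₄ = det[[1, -3, 5]; [-4, -1, 0]; [4, -5, 3]]
  = (1)·((-1)(3) - (0)(-5)) - (-3)·((-4)(3) - (0)(4)) + (5)·((-4)(-5) - (-1)(4))
  = (1)(-3) - (-3)(-12) + (5)(24)
  = 81

det(A) = (0)(-15) - (5)(-141) + (-1)(120) - (0)(81) = 585

det(A) = 585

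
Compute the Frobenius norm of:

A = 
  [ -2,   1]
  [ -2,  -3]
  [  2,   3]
||A||_F = 5.568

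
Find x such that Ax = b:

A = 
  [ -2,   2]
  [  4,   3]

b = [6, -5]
Row reduce the augmented matrix [A|b]:
R2 → R2 + (2)·R1
REF = 
  [ -2,   2,   6]
  [  0,   7,   7]

Back-substitution:
x₂ = 7 / 7 = 1
x₁ = (6 - (2)(1)) / (-2) = -2

x = [-2, 1]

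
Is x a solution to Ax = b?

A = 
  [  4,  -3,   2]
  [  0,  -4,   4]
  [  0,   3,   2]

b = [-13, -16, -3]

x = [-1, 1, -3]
Yes

Ax = [-13, -16, -3] = b ✓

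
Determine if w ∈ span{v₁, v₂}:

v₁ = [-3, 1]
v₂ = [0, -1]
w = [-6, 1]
Yes

Form the augmented matrix and row-reduce:
[v₁|v₂|w] = 
  [ -3,   0,  -6]
  [  1,  -1,   1]
R2 → R2 + (1/3)·R1
REF = 
  [ -3,   0,  -6]
  [  0,  -1,  -1]

No row of the form [0 0 | nonzero], so the system is consistent. Back-substitution gives c₁ = 2, c₂ = 1: w = (2)·v₁ + (1)·v₂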